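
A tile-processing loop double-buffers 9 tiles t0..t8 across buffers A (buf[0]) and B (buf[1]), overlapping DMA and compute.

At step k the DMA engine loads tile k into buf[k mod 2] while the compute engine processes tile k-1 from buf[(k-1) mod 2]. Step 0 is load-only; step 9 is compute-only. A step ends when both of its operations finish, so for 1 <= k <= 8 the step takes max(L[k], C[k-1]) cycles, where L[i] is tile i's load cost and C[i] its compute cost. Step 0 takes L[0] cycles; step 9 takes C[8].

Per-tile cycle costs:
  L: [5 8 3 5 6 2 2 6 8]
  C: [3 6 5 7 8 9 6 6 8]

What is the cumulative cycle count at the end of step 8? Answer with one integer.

k=0 load=t0/5c comp=- wait=5 total=5
k=1 load=t1/8c comp=t0/3c wait=8 total=13
k=2 load=t2/3c comp=t1/6c wait=6 total=19
k=3 load=t3/5c comp=t2/5c wait=5 total=24
k=4 load=t4/6c comp=t3/7c wait=7 total=31
k=5 load=t5/2c comp=t4/8c wait=8 total=39
k=6 load=t6/2c comp=t5/9c wait=9 total=48
k=7 load=t7/6c comp=t6/6c wait=6 total=54
k=8 load=t8/8c comp=t7/6c wait=8 total=62
k=9 load=- comp=t8/8c wait=8 total=70

end_cycle[8] = 62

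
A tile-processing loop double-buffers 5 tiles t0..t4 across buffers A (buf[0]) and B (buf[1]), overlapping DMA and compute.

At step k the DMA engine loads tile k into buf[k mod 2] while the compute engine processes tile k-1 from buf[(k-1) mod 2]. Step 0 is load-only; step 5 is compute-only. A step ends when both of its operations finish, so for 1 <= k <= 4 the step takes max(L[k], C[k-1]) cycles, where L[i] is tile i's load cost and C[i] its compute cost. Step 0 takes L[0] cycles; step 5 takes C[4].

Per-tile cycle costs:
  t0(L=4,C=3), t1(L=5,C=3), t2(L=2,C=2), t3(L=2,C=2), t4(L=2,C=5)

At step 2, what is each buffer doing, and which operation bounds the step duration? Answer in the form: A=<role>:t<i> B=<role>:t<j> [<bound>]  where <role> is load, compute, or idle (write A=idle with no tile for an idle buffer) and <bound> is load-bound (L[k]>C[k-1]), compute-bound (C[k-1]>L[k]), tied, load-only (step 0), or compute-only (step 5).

step 2: A=load:t2 B=compute:t1 [compute-bound]

  0. 4=4c; end=4; A:t0 B:-
  1. max(5,3)=5c; end=9; A:t0 B:t1
  2. max(2,3)=3c; end=12; A:t2 B:t1
  3. max(2,2)=2c; end=14; A:t2 B:t3
  4. max(2,2)=2c; end=16; A:t4 B:t3
  5. 5=5c; end=21; A:t4 B:t3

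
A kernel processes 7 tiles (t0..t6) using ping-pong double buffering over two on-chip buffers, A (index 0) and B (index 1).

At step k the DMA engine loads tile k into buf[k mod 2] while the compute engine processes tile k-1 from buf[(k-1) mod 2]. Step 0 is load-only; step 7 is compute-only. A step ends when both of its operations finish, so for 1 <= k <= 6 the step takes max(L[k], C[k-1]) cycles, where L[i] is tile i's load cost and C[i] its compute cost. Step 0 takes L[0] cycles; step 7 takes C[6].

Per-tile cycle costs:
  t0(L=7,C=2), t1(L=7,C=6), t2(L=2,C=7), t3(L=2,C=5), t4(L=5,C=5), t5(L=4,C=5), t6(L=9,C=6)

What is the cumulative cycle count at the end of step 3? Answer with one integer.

k=0 load=t0/7c comp=- wait=7 total=7
k=1 load=t1/7c comp=t0/2c wait=7 total=14
k=2 load=t2/2c comp=t1/6c wait=6 total=20
k=3 load=t3/2c comp=t2/7c wait=7 total=27
k=4 load=t4/5c comp=t3/5c wait=5 total=32
k=5 load=t5/4c comp=t4/5c wait=5 total=37
k=6 load=t6/9c comp=t5/5c wait=9 total=46
k=7 load=- comp=t6/6c wait=6 total=52

end_cycle[3] = 27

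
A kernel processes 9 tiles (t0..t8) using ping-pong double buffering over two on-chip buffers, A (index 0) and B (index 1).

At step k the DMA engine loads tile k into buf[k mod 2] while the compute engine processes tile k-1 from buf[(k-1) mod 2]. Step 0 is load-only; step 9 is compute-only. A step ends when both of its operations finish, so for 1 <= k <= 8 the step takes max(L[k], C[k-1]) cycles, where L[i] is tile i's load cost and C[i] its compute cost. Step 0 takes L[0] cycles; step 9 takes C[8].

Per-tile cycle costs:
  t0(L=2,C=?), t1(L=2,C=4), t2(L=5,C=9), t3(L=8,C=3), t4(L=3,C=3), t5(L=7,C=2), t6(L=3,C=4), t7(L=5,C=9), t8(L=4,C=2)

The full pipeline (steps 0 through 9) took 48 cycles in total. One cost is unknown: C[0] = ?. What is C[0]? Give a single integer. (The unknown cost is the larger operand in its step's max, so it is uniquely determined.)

C[0] = 3

step 0: dur = L[0]=2 = 2
step 1: dur = max(L[1]=2, C[0]=?) = C[0]  (unknown; binding)
step 2: dur = max(L[2]=5, C[1]=4) = 5
step 3: dur = max(L[3]=8, C[2]=9) = 9
step 4: dur = max(L[4]=3, C[3]=3) = 3
step 5: dur = max(L[5]=7, C[4]=3) = 7
step 6: dur = max(L[6]=3, C[5]=2) = 3
step 7: dur = max(L[7]=5, C[6]=4) = 5
step 8: dur = max(L[8]=4, C[7]=9) = 9
step 9: dur = C[8]=2 = 2
sum of known step durations = 45
dur[1] = total - known = 48 - 45 = 3
C[0] is the binding max in step 1, so C[0] = dur[1] = 3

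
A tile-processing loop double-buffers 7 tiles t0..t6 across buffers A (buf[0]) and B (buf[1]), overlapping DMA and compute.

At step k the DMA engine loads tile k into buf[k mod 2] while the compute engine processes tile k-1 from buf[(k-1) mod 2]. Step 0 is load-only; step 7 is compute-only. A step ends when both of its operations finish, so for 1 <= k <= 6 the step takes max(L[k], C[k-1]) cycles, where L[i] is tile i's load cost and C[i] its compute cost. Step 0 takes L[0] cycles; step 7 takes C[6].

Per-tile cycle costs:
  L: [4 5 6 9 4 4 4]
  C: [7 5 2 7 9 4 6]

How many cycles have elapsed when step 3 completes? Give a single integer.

  0. 4=4c; end=4; A:t0 B:-
  1. max(5,7)=7c; end=11; A:t0 B:t1
  2. max(6,5)=6c; end=17; A:t2 B:t1
  3. max(9,2)=9c; end=26; A:t2 B:t3
  4. max(4,7)=7c; end=33; A:t4 B:t3
  5. max(4,9)=9c; end=42; A:t4 B:t5
  6. max(4,4)=4c; end=46; A:t6 B:t5
  7. 6=6c; end=52; A:t6 B:t5

end_cycle[3] = 26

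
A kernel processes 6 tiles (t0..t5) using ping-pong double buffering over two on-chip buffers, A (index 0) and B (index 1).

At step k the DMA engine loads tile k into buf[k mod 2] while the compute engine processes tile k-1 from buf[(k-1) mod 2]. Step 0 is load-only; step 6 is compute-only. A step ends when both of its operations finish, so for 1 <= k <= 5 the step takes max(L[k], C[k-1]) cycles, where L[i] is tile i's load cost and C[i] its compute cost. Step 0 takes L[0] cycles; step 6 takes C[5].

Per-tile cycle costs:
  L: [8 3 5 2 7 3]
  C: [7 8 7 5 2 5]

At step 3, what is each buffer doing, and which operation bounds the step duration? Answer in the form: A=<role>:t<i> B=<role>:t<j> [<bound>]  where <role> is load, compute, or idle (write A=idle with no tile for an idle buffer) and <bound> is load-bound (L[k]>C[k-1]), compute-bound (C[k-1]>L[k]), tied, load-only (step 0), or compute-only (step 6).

k=0 load=t0/8c comp=- wait=8 total=8
k=1 load=t1/3c comp=t0/7c wait=7 total=15
k=2 load=t2/5c comp=t1/8c wait=8 total=23
k=3 load=t3/2c comp=t2/7c wait=7 total=30
k=4 load=t4/7c comp=t3/5c wait=7 total=37
k=5 load=t5/3c comp=t4/2c wait=3 total=40
k=6 load=- comp=t5/5c wait=5 total=45

step 3: A=compute:t2 B=load:t3 [compute-bound]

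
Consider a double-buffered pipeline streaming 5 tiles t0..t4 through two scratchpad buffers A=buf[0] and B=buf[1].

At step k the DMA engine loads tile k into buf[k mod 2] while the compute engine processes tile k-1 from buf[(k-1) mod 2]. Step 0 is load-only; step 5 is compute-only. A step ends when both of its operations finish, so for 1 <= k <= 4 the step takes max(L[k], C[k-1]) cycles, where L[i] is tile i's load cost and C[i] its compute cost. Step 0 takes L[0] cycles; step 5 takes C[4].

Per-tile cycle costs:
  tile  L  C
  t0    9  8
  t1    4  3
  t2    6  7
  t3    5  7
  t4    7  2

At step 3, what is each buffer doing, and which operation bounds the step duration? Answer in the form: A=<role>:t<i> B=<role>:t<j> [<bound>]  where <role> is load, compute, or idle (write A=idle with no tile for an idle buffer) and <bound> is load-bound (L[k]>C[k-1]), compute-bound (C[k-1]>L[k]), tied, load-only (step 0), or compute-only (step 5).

[0] DMA t0→A (9c) ∥ CU idle ⇒ 9c, clock 9
[1] DMA t1→B (4c) ∥ CU A:t0 (8c) ⇒ 8c, clock 17
[2] DMA t2→A (6c) ∥ CU B:t1 (3c) ⇒ 6c, clock 23
[3] DMA t3→B (5c) ∥ CU A:t2 (7c) ⇒ 7c, clock 30
[4] DMA t4→A (7c) ∥ CU B:t3 (7c) ⇒ 7c, clock 37
[5] DMA idle ∥ CU A:t4 (2c) ⇒ 2c, clock 39

step 3: A=compute:t2 B=load:t3 [compute-bound]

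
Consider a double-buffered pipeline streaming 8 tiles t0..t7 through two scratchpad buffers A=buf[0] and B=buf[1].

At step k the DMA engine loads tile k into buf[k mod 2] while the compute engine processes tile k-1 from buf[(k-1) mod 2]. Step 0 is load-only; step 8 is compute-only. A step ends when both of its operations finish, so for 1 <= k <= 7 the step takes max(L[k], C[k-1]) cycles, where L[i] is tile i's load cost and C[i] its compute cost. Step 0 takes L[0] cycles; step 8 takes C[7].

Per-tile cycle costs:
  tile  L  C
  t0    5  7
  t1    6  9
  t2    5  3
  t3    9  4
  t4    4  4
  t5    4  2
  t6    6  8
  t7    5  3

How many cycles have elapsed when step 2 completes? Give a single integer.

end_cycle[2] = 21

step 0: L[0]=5 → dur=5, Σ=5 | A=load:t0 B=idle [load-only]
step 1: L[1]=6 C[0]=7 → dur=7, Σ=12 | A=compute:t0 B=load:t1 [compute-bound]
step 2: L[2]=5 C[1]=9 → dur=9, Σ=21 | A=load:t2 B=compute:t1 [compute-bound]
step 3: L[3]=9 C[2]=3 → dur=9, Σ=30 | A=compute:t2 B=load:t3 [load-bound]
step 4: L[4]=4 C[3]=4 → dur=4, Σ=34 | A=load:t4 B=compute:t3 [tied]
step 5: L[5]=4 C[4]=4 → dur=4, Σ=38 | A=compute:t4 B=load:t5 [tied]
step 6: L[6]=6 C[5]=2 → dur=6, Σ=44 | A=load:t6 B=compute:t5 [load-bound]
step 7: L[7]=5 C[6]=8 → dur=8, Σ=52 | A=compute:t6 B=load:t7 [compute-bound]
step 8: C[7]=3 → dur=3, Σ=55 | A=idle B=compute:t7 [compute-only]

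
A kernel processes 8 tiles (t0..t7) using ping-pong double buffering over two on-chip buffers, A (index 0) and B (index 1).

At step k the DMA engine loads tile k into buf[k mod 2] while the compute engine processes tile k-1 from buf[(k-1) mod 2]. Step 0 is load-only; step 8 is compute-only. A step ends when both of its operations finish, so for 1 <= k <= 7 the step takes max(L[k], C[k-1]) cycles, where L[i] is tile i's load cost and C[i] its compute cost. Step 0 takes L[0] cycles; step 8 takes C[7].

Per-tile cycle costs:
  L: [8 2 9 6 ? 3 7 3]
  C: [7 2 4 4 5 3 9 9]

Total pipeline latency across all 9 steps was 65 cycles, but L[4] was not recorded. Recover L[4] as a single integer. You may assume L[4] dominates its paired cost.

step 0: dur = L[0]=8 = 8
step 1: dur = max(L[1]=2, C[0]=7) = 7
step 2: dur = max(L[2]=9, C[1]=2) = 9
step 3: dur = max(L[3]=6, C[2]=4) = 6
step 4: dur = max(L[4]=?, C[3]=4) = L[4]  (unknown; binding)
step 5: dur = max(L[5]=3, C[4]=5) = 5
step 6: dur = max(L[6]=7, C[5]=3) = 7
step 7: dur = max(L[7]=3, C[6]=9) = 9
step 8: dur = C[7]=9 = 9
sum of known step durations = 60
dur[4] = total - known = 65 - 60 = 5
L[4] is the binding max in step 4, so L[4] = dur[4] = 5

L[4] = 5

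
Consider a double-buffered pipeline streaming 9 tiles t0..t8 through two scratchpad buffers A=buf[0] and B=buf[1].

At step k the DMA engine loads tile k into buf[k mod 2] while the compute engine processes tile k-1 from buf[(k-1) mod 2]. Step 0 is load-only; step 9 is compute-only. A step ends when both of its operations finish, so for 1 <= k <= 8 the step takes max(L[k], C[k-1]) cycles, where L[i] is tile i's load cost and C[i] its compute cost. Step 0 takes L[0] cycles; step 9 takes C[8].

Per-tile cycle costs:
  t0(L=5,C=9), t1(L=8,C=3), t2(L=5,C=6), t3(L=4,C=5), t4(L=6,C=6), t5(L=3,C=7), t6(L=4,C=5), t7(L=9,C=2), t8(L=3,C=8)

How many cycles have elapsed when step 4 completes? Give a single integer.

end_cycle[4] = 31

  0. 5=5c; end=5; A:t0 B:-
  1. max(8,9)=9c; end=14; A:t0 B:t1
  2. max(5,3)=5c; end=19; A:t2 B:t1
  3. max(4,6)=6c; end=25; A:t2 B:t3
  4. max(6,5)=6c; end=31; A:t4 B:t3
  5. max(3,6)=6c; end=37; A:t4 B:t5
  6. max(4,7)=7c; end=44; A:t6 B:t5
  7. max(9,5)=9c; end=53; A:t6 B:t7
  8. max(3,2)=3c; end=56; A:t8 B:t7
  9. 8=8c; end=64; A:t8 B:t7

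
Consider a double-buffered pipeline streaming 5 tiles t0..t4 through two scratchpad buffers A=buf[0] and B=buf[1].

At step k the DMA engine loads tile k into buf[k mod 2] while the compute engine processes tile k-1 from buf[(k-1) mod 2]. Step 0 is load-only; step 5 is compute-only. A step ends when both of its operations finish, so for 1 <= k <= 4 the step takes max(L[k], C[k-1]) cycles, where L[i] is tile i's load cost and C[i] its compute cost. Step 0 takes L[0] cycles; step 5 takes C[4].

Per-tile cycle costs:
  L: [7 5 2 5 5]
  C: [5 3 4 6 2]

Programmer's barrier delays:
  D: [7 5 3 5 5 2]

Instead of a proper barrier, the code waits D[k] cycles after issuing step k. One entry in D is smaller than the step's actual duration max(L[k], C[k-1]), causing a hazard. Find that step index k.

hazard at step 4

k=0 barrier L[0]=7→7c, D[0]=7 ok
k=1 barrier max(L[1]=5,C[0]=5)→5c, D[1]=5 ok
k=2 barrier max(L[2]=2,C[1]=3)→3c, D[2]=3 ok
k=3 barrier max(L[3]=5,C[2]=4)→5c, D[3]=5 ok
k=4 barrier max(L[4]=5,C[3]=6)→6c, D[4]=5 SHORT
k=5 barrier C[4]=2→2c, D[5]=2 ok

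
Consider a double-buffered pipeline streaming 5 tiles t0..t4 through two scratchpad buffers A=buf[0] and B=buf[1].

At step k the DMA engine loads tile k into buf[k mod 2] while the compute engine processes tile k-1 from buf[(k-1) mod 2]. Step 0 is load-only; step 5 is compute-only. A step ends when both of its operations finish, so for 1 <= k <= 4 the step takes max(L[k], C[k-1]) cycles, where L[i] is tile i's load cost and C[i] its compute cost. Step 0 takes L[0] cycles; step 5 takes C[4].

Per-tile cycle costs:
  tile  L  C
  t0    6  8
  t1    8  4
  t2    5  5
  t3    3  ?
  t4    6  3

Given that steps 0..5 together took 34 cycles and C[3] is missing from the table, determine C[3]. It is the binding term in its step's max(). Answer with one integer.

step 0 = dur = L[0]=6 = 6
step 1 = dur = max(L[1]=8, C[0]=8) = 8
step 2 = dur = max(L[2]=5, C[1]=4) = 5
step 3 = dur = max(L[3]=3, C[2]=5) = 5
step 4 = dur = max(L[4]=6, C[3]=?) = C[3]  (unknown; binding)
step 5 = dur = C[4]=3 = 3
sum of known step durations = 27
dur[4] = total - known = 34 - 27 = 7
C[3] is the binding max in step 4, so C[3] = dur[4] = 7

C[3] = 7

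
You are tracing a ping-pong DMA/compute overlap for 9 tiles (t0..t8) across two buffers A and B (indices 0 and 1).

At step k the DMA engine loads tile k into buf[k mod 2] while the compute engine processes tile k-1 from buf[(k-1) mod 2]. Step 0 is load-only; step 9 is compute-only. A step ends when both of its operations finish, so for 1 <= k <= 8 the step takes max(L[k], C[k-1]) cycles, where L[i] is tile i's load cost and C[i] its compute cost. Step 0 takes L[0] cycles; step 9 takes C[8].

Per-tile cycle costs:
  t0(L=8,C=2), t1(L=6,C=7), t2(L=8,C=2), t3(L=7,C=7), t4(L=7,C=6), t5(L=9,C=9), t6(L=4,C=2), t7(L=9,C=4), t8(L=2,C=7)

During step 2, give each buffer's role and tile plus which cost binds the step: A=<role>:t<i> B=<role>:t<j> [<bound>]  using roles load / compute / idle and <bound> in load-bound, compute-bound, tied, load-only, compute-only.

step 2: A=load:t2 B=compute:t1 [load-bound]

step 0: L[0]=8 → dur=8, Σ=8 | A=load:t0 B=idle [load-only]
step 1: L[1]=6 C[0]=2 → dur=6, Σ=14 | A=compute:t0 B=load:t1 [load-bound]
step 2: L[2]=8 C[1]=7 → dur=8, Σ=22 | A=load:t2 B=compute:t1 [load-bound]
step 3: L[3]=7 C[2]=2 → dur=7, Σ=29 | A=compute:t2 B=load:t3 [load-bound]
step 4: L[4]=7 C[3]=7 → dur=7, Σ=36 | A=load:t4 B=compute:t3 [tied]
step 5: L[5]=9 C[4]=6 → dur=9, Σ=45 | A=compute:t4 B=load:t5 [load-bound]
step 6: L[6]=4 C[5]=9 → dur=9, Σ=54 | A=load:t6 B=compute:t5 [compute-bound]
step 7: L[7]=9 C[6]=2 → dur=9, Σ=63 | A=compute:t6 B=load:t7 [load-bound]
step 8: L[8]=2 C[7]=4 → dur=4, Σ=67 | A=load:t8 B=compute:t7 [compute-bound]
step 9: C[8]=7 → dur=7, Σ=74 | A=compute:t8 B=idle [compute-only]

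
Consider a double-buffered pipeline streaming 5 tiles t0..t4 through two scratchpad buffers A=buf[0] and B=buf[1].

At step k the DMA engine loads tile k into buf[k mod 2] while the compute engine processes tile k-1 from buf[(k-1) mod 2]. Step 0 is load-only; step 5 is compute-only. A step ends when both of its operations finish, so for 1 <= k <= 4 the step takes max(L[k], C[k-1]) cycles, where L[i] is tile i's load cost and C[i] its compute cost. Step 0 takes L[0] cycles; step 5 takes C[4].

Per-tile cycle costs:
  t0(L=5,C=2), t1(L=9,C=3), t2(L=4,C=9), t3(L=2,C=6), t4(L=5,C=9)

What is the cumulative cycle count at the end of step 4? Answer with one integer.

end_cycle[4] = 33

  0. 5=5c; end=5; A:t0 B:-
  1. max(9,2)=9c; end=14; A:t0 B:t1
  2. max(4,3)=4c; end=18; A:t2 B:t1
  3. max(2,9)=9c; end=27; A:t2 B:t3
  4. max(5,6)=6c; end=33; A:t4 B:t3
  5. 9=9c; end=42; A:t4 B:t3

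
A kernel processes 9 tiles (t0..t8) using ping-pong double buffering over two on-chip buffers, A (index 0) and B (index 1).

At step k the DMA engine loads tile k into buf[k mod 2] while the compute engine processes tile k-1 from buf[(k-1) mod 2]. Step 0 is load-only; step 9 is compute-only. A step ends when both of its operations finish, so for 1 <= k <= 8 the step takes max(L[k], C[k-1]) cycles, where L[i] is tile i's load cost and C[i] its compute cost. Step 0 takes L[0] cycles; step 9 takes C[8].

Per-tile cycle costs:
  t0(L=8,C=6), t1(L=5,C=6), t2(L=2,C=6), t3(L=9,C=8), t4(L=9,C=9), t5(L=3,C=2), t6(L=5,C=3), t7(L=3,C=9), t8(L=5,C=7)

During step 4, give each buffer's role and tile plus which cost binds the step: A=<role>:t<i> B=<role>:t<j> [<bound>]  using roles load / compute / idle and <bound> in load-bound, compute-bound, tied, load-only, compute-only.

[0] DMA t0→A (8c) ∥ CU idle ⇒ 8c, clock 8
[1] DMA t1→B (5c) ∥ CU A:t0 (6c) ⇒ 6c, clock 14
[2] DMA t2→A (2c) ∥ CU B:t1 (6c) ⇒ 6c, clock 20
[3] DMA t3→B (9c) ∥ CU A:t2 (6c) ⇒ 9c, clock 29
[4] DMA t4→A (9c) ∥ CU B:t3 (8c) ⇒ 9c, clock 38
[5] DMA t5→B (3c) ∥ CU A:t4 (9c) ⇒ 9c, clock 47
[6] DMA t6→A (5c) ∥ CU B:t5 (2c) ⇒ 5c, clock 52
[7] DMA t7→B (3c) ∥ CU A:t6 (3c) ⇒ 3c, clock 55
[8] DMA t8→A (5c) ∥ CU B:t7 (9c) ⇒ 9c, clock 64
[9] DMA idle ∥ CU A:t8 (7c) ⇒ 7c, clock 71

step 4: A=load:t4 B=compute:t3 [load-bound]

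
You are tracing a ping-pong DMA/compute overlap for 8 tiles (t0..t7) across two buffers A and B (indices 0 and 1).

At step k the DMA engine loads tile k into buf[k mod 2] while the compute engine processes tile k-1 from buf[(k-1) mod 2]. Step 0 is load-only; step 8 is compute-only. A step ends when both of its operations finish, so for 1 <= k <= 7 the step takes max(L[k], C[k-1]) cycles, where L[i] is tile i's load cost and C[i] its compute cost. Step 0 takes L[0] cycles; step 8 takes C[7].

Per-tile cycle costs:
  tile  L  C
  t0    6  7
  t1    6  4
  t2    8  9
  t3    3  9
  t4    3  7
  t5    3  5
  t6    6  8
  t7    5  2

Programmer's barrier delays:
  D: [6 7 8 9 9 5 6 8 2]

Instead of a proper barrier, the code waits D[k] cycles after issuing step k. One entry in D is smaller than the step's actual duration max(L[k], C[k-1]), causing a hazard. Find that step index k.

hazard at step 5

[0] required=L[0]=6=6 vs D=6 ok
[1] required=max(L[1]=6,C[0]=7)=7 vs D=7 ok
[2] required=max(L[2]=8,C[1]=4)=8 vs D=8 ok
[3] required=max(L[3]=3,C[2]=9)=9 vs D=9 ok
[4] required=max(L[4]=3,C[3]=9)=9 vs D=9 ok
[5] required=max(L[5]=3,C[4]=7)=7 vs D=5 SHORT
[6] required=max(L[6]=6,C[5]=5)=6 vs D=6 ok
[7] required=max(L[7]=5,C[6]=8)=8 vs D=8 ok
[8] required=C[7]=2=2 vs D=2 ok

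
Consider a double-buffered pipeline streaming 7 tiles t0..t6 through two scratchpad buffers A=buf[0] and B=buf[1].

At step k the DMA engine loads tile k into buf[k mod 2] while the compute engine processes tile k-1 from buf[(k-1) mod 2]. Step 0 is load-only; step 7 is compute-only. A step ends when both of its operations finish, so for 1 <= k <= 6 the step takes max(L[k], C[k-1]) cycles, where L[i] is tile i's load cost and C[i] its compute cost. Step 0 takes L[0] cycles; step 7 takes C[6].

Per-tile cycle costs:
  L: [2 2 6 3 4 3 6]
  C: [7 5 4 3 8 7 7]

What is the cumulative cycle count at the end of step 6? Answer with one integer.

step 0: L[0]=2 → dur=2, Σ=2 | A=load:t0 B=idle [load-only]
step 1: L[1]=2 C[0]=7 → dur=7, Σ=9 | A=compute:t0 B=load:t1 [compute-bound]
step 2: L[2]=6 C[1]=5 → dur=6, Σ=15 | A=load:t2 B=compute:t1 [load-bound]
step 3: L[3]=3 C[2]=4 → dur=4, Σ=19 | A=compute:t2 B=load:t3 [compute-bound]
step 4: L[4]=4 C[3]=3 → dur=4, Σ=23 | A=load:t4 B=compute:t3 [load-bound]
step 5: L[5]=3 C[4]=8 → dur=8, Σ=31 | A=compute:t4 B=load:t5 [compute-bound]
step 6: L[6]=6 C[5]=7 → dur=7, Σ=38 | A=load:t6 B=compute:t5 [compute-bound]
step 7: C[6]=7 → dur=7, Σ=45 | A=compute:t6 B=idle [compute-only]

end_cycle[6] = 38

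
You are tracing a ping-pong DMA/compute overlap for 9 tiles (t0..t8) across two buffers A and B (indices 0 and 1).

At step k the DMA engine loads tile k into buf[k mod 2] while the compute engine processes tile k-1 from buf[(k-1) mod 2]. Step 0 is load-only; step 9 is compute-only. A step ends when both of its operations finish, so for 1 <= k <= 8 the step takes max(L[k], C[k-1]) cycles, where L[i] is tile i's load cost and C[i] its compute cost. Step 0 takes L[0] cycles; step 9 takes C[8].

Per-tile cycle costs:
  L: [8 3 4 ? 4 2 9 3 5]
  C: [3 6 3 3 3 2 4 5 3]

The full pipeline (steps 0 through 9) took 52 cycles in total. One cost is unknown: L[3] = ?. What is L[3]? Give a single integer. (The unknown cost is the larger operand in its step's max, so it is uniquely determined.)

step 0: dur = L[0]=8 = 8
step 1: dur = max(L[1]=3, C[0]=3) = 3
step 2: dur = max(L[2]=4, C[1]=6) = 6
step 3: dur = max(L[3]=?, C[2]=3) = L[3]  (unknown; binding)
step 4: dur = max(L[4]=4, C[3]=3) = 4
step 5: dur = max(L[5]=2, C[4]=3) = 3
step 6: dur = max(L[6]=9, C[5]=2) = 9
step 7: dur = max(L[7]=3, C[6]=4) = 4
step 8: dur = max(L[8]=5, C[7]=5) = 5
step 9: dur = C[8]=3 = 3
sum of known step durations = 45
dur[3] = total - known = 52 - 45 = 7
L[3] is the binding max in step 3, so L[3] = dur[3] = 7

L[3] = 7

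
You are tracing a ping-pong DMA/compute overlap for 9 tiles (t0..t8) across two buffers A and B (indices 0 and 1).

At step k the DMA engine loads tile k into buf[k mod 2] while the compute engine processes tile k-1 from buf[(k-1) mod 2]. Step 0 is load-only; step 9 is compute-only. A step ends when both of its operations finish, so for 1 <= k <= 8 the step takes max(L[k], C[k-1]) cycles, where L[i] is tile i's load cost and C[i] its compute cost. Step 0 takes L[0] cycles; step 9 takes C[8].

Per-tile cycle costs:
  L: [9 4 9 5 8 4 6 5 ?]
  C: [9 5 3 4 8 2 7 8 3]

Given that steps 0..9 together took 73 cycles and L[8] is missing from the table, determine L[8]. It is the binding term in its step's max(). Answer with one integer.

L[8] = 9

step 0: dur = L[0]=9 = 9
step 1: dur = max(L[1]=4, C[0]=9) = 9
step 2: dur = max(L[2]=9, C[1]=5) = 9
step 3: dur = max(L[3]=5, C[2]=3) = 5
step 4: dur = max(L[4]=8, C[3]=4) = 8
step 5: dur = max(L[5]=4, C[4]=8) = 8
step 6: dur = max(L[6]=6, C[5]=2) = 6
step 7: dur = max(L[7]=5, C[6]=7) = 7
step 8: dur = max(L[8]=?, C[7]=8) = L[8]  (unknown; binding)
step 9: dur = C[8]=3 = 3
sum of known step durations = 64
dur[8] = total - known = 73 - 64 = 9
L[8] is the binding max in step 8, so L[8] = dur[8] = 9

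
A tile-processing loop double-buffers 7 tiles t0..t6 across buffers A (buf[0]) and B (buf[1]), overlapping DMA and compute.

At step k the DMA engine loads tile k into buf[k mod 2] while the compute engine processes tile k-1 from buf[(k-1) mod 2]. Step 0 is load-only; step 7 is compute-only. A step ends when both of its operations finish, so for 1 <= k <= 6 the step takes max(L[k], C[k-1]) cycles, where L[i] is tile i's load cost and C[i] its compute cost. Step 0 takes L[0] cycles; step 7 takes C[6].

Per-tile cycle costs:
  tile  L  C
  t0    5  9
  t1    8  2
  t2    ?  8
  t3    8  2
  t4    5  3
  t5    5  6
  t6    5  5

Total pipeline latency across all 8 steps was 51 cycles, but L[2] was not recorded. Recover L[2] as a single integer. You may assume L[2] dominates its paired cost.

step 0: dur = L[0]=5 = 5
step 1: dur = max(L[1]=8, C[0]=9) = 9
step 2: dur = max(L[2]=?, C[1]=2) = L[2]  (unknown; binding)
step 3: dur = max(L[3]=8, C[2]=8) = 8
step 4: dur = max(L[4]=5, C[3]=2) = 5
step 5: dur = max(L[5]=5, C[4]=3) = 5
step 6: dur = max(L[6]=5, C[5]=6) = 6
step 7: dur = C[6]=5 = 5
sum of known step durations = 43
dur[2] = total - known = 51 - 43 = 8
L[2] is the binding max in step 2, so L[2] = dur[2] = 8

L[2] = 8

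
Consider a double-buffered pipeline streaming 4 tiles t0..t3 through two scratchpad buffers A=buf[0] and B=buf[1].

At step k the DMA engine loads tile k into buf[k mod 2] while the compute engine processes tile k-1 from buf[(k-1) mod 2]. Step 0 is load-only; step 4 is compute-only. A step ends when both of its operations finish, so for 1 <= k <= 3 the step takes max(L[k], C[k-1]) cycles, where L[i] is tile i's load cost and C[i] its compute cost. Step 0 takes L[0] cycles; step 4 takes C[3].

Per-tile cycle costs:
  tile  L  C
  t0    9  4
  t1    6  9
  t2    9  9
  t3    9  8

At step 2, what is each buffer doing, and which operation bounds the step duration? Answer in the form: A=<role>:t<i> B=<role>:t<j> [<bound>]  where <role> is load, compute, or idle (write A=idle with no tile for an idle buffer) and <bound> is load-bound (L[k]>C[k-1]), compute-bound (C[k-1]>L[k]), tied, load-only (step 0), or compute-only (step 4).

step 2: A=load:t2 B=compute:t1 [tied]

[0] DMA t0→A (9c) ∥ CU idle ⇒ 9c, clock 9
[1] DMA t1→B (6c) ∥ CU A:t0 (4c) ⇒ 6c, clock 15
[2] DMA t2→A (9c) ∥ CU B:t1 (9c) ⇒ 9c, clock 24
[3] DMA t3→B (9c) ∥ CU A:t2 (9c) ⇒ 9c, clock 33
[4] DMA idle ∥ CU B:t3 (8c) ⇒ 8c, clock 41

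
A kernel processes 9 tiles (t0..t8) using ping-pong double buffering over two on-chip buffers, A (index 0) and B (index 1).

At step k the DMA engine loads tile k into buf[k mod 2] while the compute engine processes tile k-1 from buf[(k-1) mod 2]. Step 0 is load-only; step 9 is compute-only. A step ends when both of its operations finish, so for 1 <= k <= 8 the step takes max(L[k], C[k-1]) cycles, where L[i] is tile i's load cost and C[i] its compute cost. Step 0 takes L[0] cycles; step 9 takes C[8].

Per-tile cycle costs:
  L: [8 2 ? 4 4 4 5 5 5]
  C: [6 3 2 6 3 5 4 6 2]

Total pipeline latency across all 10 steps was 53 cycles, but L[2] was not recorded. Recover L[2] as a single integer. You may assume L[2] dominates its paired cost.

step 0 = dur = L[0]=8 = 8
step 1 = dur = max(L[1]=2, C[0]=6) = 6
step 2 = dur = max(L[2]=?, C[1]=3) = L[2]  (unknown; binding)
step 3 = dur = max(L[3]=4, C[2]=2) = 4
step 4 = dur = max(L[4]=4, C[3]=6) = 6
step 5 = dur = max(L[5]=4, C[4]=3) = 4
step 6 = dur = max(L[6]=5, C[5]=5) = 5
step 7 = dur = max(L[7]=5, C[6]=4) = 5
step 8 = dur = max(L[8]=5, C[7]=6) = 6
step 9 = dur = C[8]=2 = 2
sum of known step durations = 46
dur[2] = total - known = 53 - 46 = 7
L[2] is the binding max in step 2, so L[2] = dur[2] = 7

L[2] = 7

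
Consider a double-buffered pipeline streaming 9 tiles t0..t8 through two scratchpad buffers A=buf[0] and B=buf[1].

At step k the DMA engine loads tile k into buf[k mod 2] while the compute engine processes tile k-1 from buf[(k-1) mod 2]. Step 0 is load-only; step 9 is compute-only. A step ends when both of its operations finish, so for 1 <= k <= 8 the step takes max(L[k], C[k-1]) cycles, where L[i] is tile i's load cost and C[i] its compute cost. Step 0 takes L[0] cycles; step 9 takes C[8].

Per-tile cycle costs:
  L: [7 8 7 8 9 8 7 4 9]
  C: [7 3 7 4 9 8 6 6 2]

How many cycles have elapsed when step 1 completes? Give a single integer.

end_cycle[1] = 15

step 0: L[0]=7 → dur=7, Σ=7 | A=load:t0 B=idle [load-only]
step 1: L[1]=8 C[0]=7 → dur=8, Σ=15 | A=compute:t0 B=load:t1 [load-bound]
step 2: L[2]=7 C[1]=3 → dur=7, Σ=22 | A=load:t2 B=compute:t1 [load-bound]
step 3: L[3]=8 C[2]=7 → dur=8, Σ=30 | A=compute:t2 B=load:t3 [load-bound]
step 4: L[4]=9 C[3]=4 → dur=9, Σ=39 | A=load:t4 B=compute:t3 [load-bound]
step 5: L[5]=8 C[4]=9 → dur=9, Σ=48 | A=compute:t4 B=load:t5 [compute-bound]
step 6: L[6]=7 C[5]=8 → dur=8, Σ=56 | A=load:t6 B=compute:t5 [compute-bound]
step 7: L[7]=4 C[6]=6 → dur=6, Σ=62 | A=compute:t6 B=load:t7 [compute-bound]
step 8: L[8]=9 C[7]=6 → dur=9, Σ=71 | A=load:t8 B=compute:t7 [load-bound]
step 9: C[8]=2 → dur=2, Σ=73 | A=compute:t8 B=idle [compute-only]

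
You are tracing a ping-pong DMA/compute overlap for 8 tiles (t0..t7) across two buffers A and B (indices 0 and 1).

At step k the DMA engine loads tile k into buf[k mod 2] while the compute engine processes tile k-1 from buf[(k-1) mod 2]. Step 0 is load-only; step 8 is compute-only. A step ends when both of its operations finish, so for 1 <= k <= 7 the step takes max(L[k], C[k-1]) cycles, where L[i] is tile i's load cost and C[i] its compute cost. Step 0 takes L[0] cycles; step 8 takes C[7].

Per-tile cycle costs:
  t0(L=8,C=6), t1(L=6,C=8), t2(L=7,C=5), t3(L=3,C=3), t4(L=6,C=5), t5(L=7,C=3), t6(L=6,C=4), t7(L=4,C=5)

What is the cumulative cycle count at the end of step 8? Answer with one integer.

end_cycle[8] = 55

k=0 load=t0/8c comp=- wait=8 total=8
k=1 load=t1/6c comp=t0/6c wait=6 total=14
k=2 load=t2/7c comp=t1/8c wait=8 total=22
k=3 load=t3/3c comp=t2/5c wait=5 total=27
k=4 load=t4/6c comp=t3/3c wait=6 total=33
k=5 load=t5/7c comp=t4/5c wait=7 total=40
k=6 load=t6/6c comp=t5/3c wait=6 total=46
k=7 load=t7/4c comp=t6/4c wait=4 total=50
k=8 load=- comp=t7/5c wait=5 total=55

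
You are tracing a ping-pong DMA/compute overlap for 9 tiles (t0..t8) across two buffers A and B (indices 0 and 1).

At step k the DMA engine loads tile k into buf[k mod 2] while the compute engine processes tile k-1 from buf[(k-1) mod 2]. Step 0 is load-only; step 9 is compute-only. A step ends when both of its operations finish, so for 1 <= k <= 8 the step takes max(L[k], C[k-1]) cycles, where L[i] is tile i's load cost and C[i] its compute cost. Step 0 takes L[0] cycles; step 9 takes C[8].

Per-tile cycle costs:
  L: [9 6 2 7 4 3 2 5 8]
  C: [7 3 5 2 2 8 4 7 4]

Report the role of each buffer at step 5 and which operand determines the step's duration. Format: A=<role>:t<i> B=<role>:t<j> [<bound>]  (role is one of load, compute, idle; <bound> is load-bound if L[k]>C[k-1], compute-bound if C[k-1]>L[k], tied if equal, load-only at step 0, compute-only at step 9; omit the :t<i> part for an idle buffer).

step 5: A=compute:t4 B=load:t5 [load-bound]

[0] DMA t0→A (9c) ∥ CU idle ⇒ 9c, clock 9
[1] DMA t1→B (6c) ∥ CU A:t0 (7c) ⇒ 7c, clock 16
[2] DMA t2→A (2c) ∥ CU B:t1 (3c) ⇒ 3c, clock 19
[3] DMA t3→B (7c) ∥ CU A:t2 (5c) ⇒ 7c, clock 26
[4] DMA t4→A (4c) ∥ CU B:t3 (2c) ⇒ 4c, clock 30
[5] DMA t5→B (3c) ∥ CU A:t4 (2c) ⇒ 3c, clock 33
[6] DMA t6→A (2c) ∥ CU B:t5 (8c) ⇒ 8c, clock 41
[7] DMA t7→B (5c) ∥ CU A:t6 (4c) ⇒ 5c, clock 46
[8] DMA t8→A (8c) ∥ CU B:t7 (7c) ⇒ 8c, clock 54
[9] DMA idle ∥ CU A:t8 (4c) ⇒ 4c, clock 58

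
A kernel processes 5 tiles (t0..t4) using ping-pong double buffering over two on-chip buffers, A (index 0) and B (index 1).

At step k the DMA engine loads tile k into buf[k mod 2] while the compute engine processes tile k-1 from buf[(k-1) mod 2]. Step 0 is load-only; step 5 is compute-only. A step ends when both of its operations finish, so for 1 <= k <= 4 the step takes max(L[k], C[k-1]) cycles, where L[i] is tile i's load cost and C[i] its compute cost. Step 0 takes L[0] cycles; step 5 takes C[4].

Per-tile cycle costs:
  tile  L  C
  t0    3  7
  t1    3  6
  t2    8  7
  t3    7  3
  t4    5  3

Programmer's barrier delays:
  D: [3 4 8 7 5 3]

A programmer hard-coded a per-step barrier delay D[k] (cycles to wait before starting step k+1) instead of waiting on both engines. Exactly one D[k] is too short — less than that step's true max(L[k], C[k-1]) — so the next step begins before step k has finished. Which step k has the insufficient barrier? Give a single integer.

hazard at step 1

step 0: need L[0]=3 = 3; D[0]=3 ok
step 1: need max(L[1]=3,C[0]=7) = 7; D[1]=4 SHORT
step 2: need max(L[2]=8,C[1]=6) = 8; D[2]=8 ok
step 3: need max(L[3]=7,C[2]=7) = 7; D[3]=7 ok
step 4: need max(L[4]=5,C[3]=3) = 5; D[4]=5 ok
step 5: need C[4]=3 = 3; D[5]=3 ok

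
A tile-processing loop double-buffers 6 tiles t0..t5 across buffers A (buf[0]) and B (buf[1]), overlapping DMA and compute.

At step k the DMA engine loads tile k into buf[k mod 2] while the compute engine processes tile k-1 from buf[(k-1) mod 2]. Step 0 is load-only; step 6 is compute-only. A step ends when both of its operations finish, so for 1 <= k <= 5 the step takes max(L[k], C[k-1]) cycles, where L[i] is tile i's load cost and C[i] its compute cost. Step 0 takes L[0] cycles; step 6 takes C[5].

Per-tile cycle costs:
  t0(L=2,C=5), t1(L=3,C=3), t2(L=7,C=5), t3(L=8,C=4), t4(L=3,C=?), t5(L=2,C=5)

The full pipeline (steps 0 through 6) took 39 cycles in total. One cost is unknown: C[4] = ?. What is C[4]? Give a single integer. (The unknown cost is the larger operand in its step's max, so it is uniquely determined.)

C[4] = 8

step 0 = dur = L[0]=2 = 2
step 1 = dur = max(L[1]=3, C[0]=5) = 5
step 2 = dur = max(L[2]=7, C[1]=3) = 7
step 3 = dur = max(L[3]=8, C[2]=5) = 8
step 4 = dur = max(L[4]=3, C[3]=4) = 4
step 5 = dur = max(L[5]=2, C[4]=?) = C[4]  (unknown; binding)
step 6 = dur = C[5]=5 = 5
sum of known step durations = 31
dur[5] = total - known = 39 - 31 = 8
C[4] is the binding max in step 5, so C[4] = dur[5] = 8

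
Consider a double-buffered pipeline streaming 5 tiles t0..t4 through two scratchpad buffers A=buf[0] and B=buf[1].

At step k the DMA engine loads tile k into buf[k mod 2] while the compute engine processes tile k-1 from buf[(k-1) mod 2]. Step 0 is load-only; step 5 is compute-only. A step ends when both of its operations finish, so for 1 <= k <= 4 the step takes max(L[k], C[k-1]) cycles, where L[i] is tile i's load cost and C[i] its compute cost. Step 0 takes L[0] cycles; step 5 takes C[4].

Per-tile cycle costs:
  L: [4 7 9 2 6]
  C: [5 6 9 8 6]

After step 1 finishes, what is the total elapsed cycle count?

end_cycle[1] = 11

step 0: L[0]=4 → dur=4, Σ=4 | A=load:t0 B=idle [load-only]
step 1: L[1]=7 C[0]=5 → dur=7, Σ=11 | A=compute:t0 B=load:t1 [load-bound]
step 2: L[2]=9 C[1]=6 → dur=9, Σ=20 | A=load:t2 B=compute:t1 [load-bound]
step 3: L[3]=2 C[2]=9 → dur=9, Σ=29 | A=compute:t2 B=load:t3 [compute-bound]
step 4: L[4]=6 C[3]=8 → dur=8, Σ=37 | A=load:t4 B=compute:t3 [compute-bound]
step 5: C[4]=6 → dur=6, Σ=43 | A=compute:t4 B=idle [compute-only]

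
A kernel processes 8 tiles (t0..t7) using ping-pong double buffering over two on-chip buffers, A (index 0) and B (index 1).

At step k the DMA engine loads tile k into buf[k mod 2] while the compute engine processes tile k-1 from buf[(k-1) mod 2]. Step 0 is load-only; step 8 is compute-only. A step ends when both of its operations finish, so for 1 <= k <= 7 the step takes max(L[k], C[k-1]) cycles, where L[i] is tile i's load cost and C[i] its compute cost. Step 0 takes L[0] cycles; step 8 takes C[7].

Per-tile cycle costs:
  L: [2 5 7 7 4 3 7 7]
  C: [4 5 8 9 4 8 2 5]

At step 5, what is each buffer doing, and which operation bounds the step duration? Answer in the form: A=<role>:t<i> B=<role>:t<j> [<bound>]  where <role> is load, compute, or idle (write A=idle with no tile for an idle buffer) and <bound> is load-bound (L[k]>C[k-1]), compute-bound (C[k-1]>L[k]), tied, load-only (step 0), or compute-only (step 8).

k=0 load=t0/2c comp=- wait=2 total=2
k=1 load=t1/5c comp=t0/4c wait=5 total=7
k=2 load=t2/7c comp=t1/5c wait=7 total=14
k=3 load=t3/7c comp=t2/8c wait=8 total=22
k=4 load=t4/4c comp=t3/9c wait=9 total=31
k=5 load=t5/3c comp=t4/4c wait=4 total=35
k=6 load=t6/7c comp=t5/8c wait=8 total=43
k=7 load=t7/7c comp=t6/2c wait=7 total=50
k=8 load=- comp=t7/5c wait=5 total=55

step 5: A=compute:t4 B=load:t5 [compute-bound]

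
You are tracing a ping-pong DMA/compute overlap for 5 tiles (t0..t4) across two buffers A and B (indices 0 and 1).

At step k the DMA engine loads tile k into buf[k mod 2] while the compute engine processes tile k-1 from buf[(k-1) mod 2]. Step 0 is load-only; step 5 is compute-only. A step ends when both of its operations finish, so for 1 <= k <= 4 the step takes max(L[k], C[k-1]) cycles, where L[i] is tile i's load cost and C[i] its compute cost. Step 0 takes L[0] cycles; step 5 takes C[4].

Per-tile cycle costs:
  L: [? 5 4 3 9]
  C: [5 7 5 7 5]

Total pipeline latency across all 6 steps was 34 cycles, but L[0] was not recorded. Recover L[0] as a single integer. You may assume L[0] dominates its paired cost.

step 0 = dur = L[0]=? = L[0]  (unknown; binding)
step 1 = dur = max(L[1]=5, C[0]=5) = 5
step 2 = dur = max(L[2]=4, C[1]=7) = 7
step 3 = dur = max(L[3]=3, C[2]=5) = 5
step 4 = dur = max(L[4]=9, C[3]=7) = 9
step 5 = dur = C[4]=5 = 5
sum of known step durations = 31
dur[0] = total - known = 34 - 31 = 3
L[0] is the binding max in step 0, so L[0] = dur[0] = 3

L[0] = 3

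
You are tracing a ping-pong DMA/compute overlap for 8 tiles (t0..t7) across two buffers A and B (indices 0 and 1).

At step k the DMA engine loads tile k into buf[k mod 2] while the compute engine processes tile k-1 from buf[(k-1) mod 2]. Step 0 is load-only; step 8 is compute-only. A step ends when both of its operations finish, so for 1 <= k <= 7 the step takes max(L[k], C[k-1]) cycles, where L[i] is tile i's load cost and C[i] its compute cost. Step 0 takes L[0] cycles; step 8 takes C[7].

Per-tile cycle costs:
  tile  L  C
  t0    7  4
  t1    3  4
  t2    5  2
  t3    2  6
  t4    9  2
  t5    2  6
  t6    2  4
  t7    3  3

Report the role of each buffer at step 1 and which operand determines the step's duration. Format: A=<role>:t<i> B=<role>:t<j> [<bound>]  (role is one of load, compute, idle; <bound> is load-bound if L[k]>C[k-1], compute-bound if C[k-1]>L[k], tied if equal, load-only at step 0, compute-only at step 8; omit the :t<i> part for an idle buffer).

k=0 load=t0/7c comp=- wait=7 total=7
k=1 load=t1/3c comp=t0/4c wait=4 total=11
k=2 load=t2/5c comp=t1/4c wait=5 total=16
k=3 load=t3/2c comp=t2/2c wait=2 total=18
k=4 load=t4/9c comp=t3/6c wait=9 total=27
k=5 load=t5/2c comp=t4/2c wait=2 total=29
k=6 load=t6/2c comp=t5/6c wait=6 total=35
k=7 load=t7/3c comp=t6/4c wait=4 total=39
k=8 load=- comp=t7/3c wait=3 total=42

step 1: A=compute:t0 B=load:t1 [compute-bound]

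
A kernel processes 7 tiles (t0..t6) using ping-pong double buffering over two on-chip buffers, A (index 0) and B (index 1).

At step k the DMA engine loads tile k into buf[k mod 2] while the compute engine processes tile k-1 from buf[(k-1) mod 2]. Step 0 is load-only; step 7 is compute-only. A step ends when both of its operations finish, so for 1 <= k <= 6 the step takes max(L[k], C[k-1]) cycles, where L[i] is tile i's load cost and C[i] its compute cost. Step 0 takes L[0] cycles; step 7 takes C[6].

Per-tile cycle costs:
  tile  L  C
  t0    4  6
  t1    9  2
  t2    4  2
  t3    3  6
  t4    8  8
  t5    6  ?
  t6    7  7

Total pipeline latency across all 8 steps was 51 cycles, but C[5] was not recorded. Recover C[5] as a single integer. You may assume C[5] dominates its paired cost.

step 0 = dur = L[0]=4 = 4
step 1 = dur = max(L[1]=9, C[0]=6) = 9
step 2 = dur = max(L[2]=4, C[1]=2) = 4
step 3 = dur = max(L[3]=3, C[2]=2) = 3
step 4 = dur = max(L[4]=8, C[3]=6) = 8
step 5 = dur = max(L[5]=6, C[4]=8) = 8
step 6 = dur = max(L[6]=7, C[5]=?) = C[5]  (unknown; binding)
step 7 = dur = C[6]=7 = 7
sum of known step durations = 43
dur[6] = total - known = 51 - 43 = 8
C[5] is the binding max in step 6, so C[5] = dur[6] = 8

C[5] = 8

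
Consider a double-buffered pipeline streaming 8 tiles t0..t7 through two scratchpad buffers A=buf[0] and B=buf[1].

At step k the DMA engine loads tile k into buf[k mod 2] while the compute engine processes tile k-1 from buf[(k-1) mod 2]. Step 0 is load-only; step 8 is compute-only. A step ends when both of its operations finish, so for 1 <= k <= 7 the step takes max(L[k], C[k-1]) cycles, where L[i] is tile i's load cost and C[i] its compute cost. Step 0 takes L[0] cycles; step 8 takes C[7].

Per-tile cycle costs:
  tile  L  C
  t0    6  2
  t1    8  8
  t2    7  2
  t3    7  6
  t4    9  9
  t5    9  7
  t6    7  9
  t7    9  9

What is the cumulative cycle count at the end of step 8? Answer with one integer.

end_cycle[8] = 72

[0] DMA t0→A (6c) ∥ CU idle ⇒ 6c, clock 6
[1] DMA t1→B (8c) ∥ CU A:t0 (2c) ⇒ 8c, clock 14
[2] DMA t2→A (7c) ∥ CU B:t1 (8c) ⇒ 8c, clock 22
[3] DMA t3→B (7c) ∥ CU A:t2 (2c) ⇒ 7c, clock 29
[4] DMA t4→A (9c) ∥ CU B:t3 (6c) ⇒ 9c, clock 38
[5] DMA t5→B (9c) ∥ CU A:t4 (9c) ⇒ 9c, clock 47
[6] DMA t6→A (7c) ∥ CU B:t5 (7c) ⇒ 7c, clock 54
[7] DMA t7→B (9c) ∥ CU A:t6 (9c) ⇒ 9c, clock 63
[8] DMA idle ∥ CU B:t7 (9c) ⇒ 9c, clock 72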